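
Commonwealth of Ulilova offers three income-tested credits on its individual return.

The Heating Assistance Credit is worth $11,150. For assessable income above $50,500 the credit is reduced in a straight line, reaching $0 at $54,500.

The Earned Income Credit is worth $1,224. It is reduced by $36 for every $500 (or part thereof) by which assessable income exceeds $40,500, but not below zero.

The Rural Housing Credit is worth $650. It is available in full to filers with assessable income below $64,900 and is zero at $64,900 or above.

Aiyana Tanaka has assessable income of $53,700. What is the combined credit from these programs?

$3,132

Heating Assistance Credit: $53,700 is $3,200 into a $4,000 phase-out range, leaving 800/4,000 of the credit: $11,150 × 800/4,000 = $2,230.
Earned Income Credit: income exceeds $40,500 by $13,200, which is 27 full-or-partial $500 increments; reduction = 27 × $36 = $972, leaving $252.
Rural Housing Credit: $53,700 is below the $64,900 cutoff, so the full $650 applies.
Total: $2,230 + $252 + $650 = $3,132.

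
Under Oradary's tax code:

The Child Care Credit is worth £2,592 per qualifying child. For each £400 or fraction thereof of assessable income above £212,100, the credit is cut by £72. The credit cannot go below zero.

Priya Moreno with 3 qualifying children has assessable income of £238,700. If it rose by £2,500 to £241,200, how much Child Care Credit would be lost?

At £238,700 — base = 3 × £2,592 = £7,776. income exceeds £212,100 by £26,600, which is 67 full-or-partial £400 increments; reduction = 67 × £72 = £4,824, leaving £2,952.
At £241,200 — base = 3 × £2,592 = £7,776. income exceeds £212,100 by £29,100, which is 73 full-or-partial £400 increments; reduction = 73 × £72 = £5,256, leaving £2,520.
Lost: £2,952 − £2,520 = £432.

£432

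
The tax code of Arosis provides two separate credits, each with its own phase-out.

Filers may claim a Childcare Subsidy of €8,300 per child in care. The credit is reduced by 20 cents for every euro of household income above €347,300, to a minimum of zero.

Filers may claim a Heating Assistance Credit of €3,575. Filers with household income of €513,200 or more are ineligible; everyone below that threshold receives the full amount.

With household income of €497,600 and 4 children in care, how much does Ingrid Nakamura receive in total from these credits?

Childcare Subsidy: base = 4 × €8,300 = €33,200. 20% of the €150,300 excess over €347,300 is €30,060; credit = €33,200 − €30,060 = €3,140.
Heating Assistance Credit: €497,600 is below the €513,200 cutoff, so the full €3,575 applies.
Total: €3,140 + €3,575 = €6,715.

€6,715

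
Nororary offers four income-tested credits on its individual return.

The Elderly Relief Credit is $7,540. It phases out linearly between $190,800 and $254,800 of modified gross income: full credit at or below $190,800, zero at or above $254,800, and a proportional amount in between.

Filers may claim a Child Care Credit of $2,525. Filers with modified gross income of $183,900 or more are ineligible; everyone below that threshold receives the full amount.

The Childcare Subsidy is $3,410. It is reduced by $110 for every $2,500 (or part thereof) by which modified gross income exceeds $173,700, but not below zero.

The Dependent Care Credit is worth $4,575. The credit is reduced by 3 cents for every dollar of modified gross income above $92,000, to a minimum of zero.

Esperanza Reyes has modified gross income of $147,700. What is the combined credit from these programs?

Elderly Relief Credit: $147,700 is at or below the $190,800 threshold, so the full $7,540 applies.
Child Care Credit: $147,700 is below the $183,900 cutoff, so the full $2,525 applies.
Childcare Subsidy: $147,700 is at or below the $173,700 threshold, so the full $3,410 applies.
Dependent Care Credit: 3% of the $55,700 excess over $92,000 is $1,671; credit = $4,575 − $1,671 = $2,904.
Total: $7,540 + $2,525 + $3,410 + $2,904 = $16,379.

$16,379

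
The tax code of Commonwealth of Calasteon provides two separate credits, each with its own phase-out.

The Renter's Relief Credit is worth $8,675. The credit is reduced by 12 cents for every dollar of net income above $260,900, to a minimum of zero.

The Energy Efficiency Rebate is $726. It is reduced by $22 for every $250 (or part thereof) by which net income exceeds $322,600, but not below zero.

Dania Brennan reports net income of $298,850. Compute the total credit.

Renter's Relief Credit: 12% of the $37,950 excess over $260,900 is $4,554; credit = $8,675 − $4,554 = $4,121.
Energy Efficiency Rebate: $298,850 is at or below the $322,600 threshold, so the full $726 applies.
Total: $4,121 + $726 = $4,847.

$4,847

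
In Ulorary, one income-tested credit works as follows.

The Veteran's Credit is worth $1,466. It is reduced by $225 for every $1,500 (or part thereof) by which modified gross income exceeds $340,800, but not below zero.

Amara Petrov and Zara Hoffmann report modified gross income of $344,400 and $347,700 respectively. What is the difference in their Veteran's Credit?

$450

Amara ($344,400): Veteran's Credit: income exceeds $340,800 by $3,600, which is 3 full-or-partial $1,500 increments; reduction = 3 × $225 = $675, leaving $791.
Zara ($347,700): Veteran's Credit: income exceeds $340,800 by $6,900, which is 5 full-or-partial $1,500 increments; reduction = 5 × $225 = $1,125, leaving $341.
Difference: |$791 − $341| = $450.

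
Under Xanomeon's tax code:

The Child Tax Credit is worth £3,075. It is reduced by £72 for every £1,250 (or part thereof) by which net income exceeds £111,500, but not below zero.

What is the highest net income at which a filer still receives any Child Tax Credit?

£164,000

After 42 increments the reduction is 42 × £72 = £3,024, leaving £51; one more increment wipes it out. Increment 42 ends at excess 42 × £1,250 = £52,500, so the highest qualifying income is £111,500 + £52,500 = £164,000.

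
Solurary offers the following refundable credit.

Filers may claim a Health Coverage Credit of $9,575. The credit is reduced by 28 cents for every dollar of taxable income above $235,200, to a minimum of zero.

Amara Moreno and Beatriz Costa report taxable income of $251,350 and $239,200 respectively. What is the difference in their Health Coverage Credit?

$3,402

Amara ($251,350): Health Coverage Credit: 28% of the $16,150 excess over $235,200 is $4,522; credit = $9,575 − $4,522 = $5,053.
Beatriz ($239,200): Health Coverage Credit: 28% of the $4,000 excess over $235,200 is $1,120; credit = $9,575 − $1,120 = $8,455.
Difference: |$5,053 − $8,455| = $3,402.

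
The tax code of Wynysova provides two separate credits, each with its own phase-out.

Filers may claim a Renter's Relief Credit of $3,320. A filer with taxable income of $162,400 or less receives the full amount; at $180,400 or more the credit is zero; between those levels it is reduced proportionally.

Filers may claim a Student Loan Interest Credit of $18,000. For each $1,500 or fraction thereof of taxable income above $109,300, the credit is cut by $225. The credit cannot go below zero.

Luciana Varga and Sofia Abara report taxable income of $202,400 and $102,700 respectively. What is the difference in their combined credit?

Luciana ($202,400): Renter's Relief Credit: $202,400 is at or above $180,400, so the credit is $0. Student Loan Interest Credit: income exceeds $109,300 by $93,100, which is 63 full-or-partial $1,500 increments; reduction = 63 × $225 = $14,175, leaving $3,825. total $0 + $3,825 = $3,825
Sofia ($102,700): Renter's Relief Credit: $102,700 is at or below the $162,400 threshold, so the full $3,320 applies. Student Loan Interest Credit: $102,700 is at or below the $109,300 threshold, so the full $18,000 applies. total $3,320 + $18,000 = $21,320
Difference: |$3,825 − $21,320| = $17,495.

$17,495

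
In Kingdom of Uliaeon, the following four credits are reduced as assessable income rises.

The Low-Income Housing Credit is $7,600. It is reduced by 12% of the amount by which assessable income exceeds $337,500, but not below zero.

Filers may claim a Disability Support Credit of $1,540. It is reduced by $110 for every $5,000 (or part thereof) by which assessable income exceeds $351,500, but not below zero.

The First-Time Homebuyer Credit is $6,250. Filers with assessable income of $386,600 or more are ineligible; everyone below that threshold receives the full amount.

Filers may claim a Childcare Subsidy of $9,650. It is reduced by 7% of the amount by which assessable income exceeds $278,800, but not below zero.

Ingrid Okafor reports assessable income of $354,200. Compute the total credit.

Low-Income Housing Credit: 12% of the $16,700 excess over $337,500 is $2,004; credit = $7,600 − $2,004 = $5,596.
Disability Support Credit: income exceeds $351,500 by $2,700, which is 1 full-or-partial $5,000 increment; reduction = 1 × $110 = $110, leaving $1,430.
First-Time Homebuyer Credit: $354,200 is below the $386,600 cutoff, so the full $6,250 applies.
Childcare Subsidy: 7% of the $75,400 excess over $278,800 is $5,278; credit = $9,650 − $5,278 = $4,372.
Total: $5,596 + $1,430 + $6,250 + $4,372 = $17,648.

$17,648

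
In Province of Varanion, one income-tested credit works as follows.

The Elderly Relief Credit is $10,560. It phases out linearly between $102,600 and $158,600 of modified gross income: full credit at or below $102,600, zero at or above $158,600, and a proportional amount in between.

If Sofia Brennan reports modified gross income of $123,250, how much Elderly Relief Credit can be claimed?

$6,666

Elderly Relief Credit: $123,250 is $20,650 into a $56,000 phase-out range, leaving 35,350/56,000 of the credit: $10,560 × 35,350/56,000 = $6,666.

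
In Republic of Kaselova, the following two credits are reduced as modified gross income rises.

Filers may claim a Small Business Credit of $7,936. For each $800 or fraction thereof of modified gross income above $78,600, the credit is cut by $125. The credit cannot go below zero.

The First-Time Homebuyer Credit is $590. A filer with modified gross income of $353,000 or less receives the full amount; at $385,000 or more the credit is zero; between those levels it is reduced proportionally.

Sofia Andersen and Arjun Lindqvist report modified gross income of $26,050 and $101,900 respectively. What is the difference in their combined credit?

$3,750

Sofia ($26,050): Small Business Credit: $26,050 is at or below the $78,600 threshold, so the full $7,936 applies. First-Time Homebuyer Credit: $26,050 is at or below the $353,000 threshold, so the full $590 applies. total $7,936 + $590 = $8,526
Arjun ($101,900): Small Business Credit: income exceeds $78,600 by $23,300, which is 30 full-or-partial $800 increments; reduction = 30 × $125 = $3,750, leaving $4,186. First-Time Homebuyer Credit: $101,900 is at or below the $353,000 threshold, so the full $590 applies. total $4,186 + $590 = $4,776
Difference: |$8,526 − $4,776| = $3,750.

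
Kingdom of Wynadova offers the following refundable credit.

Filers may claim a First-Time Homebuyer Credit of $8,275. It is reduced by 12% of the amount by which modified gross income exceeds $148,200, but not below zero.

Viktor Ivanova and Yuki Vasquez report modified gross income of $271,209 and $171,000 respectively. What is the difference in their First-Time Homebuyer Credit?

Viktor ($271,209): First-Time Homebuyer Credit: 12% of the $123,009 excess over $148,200 is $14,761.08 ≥ base, so the credit is $0.
Yuki ($171,000): First-Time Homebuyer Credit: 12% of the $22,800 excess over $148,200 is $2,736; credit = $8,275 − $2,736 = $5,539.
Difference: |$0 − $5,539| = $5,539.

$5,539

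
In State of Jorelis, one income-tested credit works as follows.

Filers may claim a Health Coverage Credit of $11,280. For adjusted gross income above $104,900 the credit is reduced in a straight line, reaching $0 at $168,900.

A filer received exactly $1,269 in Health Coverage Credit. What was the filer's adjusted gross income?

$161,700

$1,269 is 1,269/11,280 of the full $11,280, so 10,011/11,280 of the $64,000 range has been used: income = $104,900 + $64,000 × 10,011/11,280 = $161,700.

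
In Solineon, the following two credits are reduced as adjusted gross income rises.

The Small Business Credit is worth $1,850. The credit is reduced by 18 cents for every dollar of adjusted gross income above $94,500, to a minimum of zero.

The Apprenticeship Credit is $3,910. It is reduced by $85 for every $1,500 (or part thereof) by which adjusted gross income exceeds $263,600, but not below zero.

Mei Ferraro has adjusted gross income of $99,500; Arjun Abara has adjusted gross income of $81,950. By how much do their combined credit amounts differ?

Mei ($99,500): Small Business Credit: 18% of the $5,000 excess over $94,500 is $900; credit = $1,850 − $900 = $950. Apprenticeship Credit: $99,500 is at or below the $263,600 threshold, so the full $3,910 applies. total $950 + $3,910 = $4,860
Arjun ($81,950): Small Business Credit: $81,950 is at or below the $94,500 threshold, so the full $1,850 applies. Apprenticeship Credit: $81,950 is at or below the $263,600 threshold, so the full $3,910 applies. total $1,850 + $3,910 = $5,760
Difference: |$4,860 − $5,760| = $900.

$900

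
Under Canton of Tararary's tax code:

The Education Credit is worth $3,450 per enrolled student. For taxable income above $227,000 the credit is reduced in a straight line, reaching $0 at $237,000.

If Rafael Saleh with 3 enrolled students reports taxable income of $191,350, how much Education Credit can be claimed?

$10,350

Education Credit: base = 3 × $3,450 = $10,350. $191,350 is at or below the $227,000 threshold, so the full $10,350 applies.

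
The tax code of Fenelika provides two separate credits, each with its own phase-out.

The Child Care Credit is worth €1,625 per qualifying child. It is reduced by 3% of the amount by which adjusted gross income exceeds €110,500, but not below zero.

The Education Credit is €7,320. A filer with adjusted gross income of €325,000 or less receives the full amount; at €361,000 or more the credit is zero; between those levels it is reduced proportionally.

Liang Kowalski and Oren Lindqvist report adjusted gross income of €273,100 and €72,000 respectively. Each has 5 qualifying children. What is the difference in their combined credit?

€4,878

Liang (€273,100): Child Care Credit: base = 5 × €1,625 = €8,125. 3% of the €162,600 excess over €110,500 is €4,878; credit = €8,125 − €4,878 = €3,247. Education Credit: €273,100 is at or below the €325,000 threshold, so the full €7,320 applies. total €3,247 + €7,320 = €10,567
Oren (€72,000): Child Care Credit: base = 5 × €1,625 = €8,125. €72,000 is at or below the €110,500 threshold, so the full €8,125 applies. Education Credit: €72,000 is at or below the €325,000 threshold, so the full €7,320 applies. total €8,125 + €7,320 = €15,445
Difference: |€10,567 − €15,445| = €4,878.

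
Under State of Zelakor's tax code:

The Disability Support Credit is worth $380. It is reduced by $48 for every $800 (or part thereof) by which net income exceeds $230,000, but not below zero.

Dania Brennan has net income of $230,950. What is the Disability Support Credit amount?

$284

Disability Support Credit: income exceeds $230,000 by $950, which is 2 full-or-partial $800 increments; reduction = 2 × $48 = $96, leaving $284.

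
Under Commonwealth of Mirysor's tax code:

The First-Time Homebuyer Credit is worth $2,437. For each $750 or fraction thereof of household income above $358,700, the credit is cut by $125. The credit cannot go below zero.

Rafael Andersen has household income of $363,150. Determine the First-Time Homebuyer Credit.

First-Time Homebuyer Credit: income exceeds $358,700 by $4,450, which is 6 full-or-partial $750 increments; reduction = 6 × $125 = $750, leaving $1,687.

$1,687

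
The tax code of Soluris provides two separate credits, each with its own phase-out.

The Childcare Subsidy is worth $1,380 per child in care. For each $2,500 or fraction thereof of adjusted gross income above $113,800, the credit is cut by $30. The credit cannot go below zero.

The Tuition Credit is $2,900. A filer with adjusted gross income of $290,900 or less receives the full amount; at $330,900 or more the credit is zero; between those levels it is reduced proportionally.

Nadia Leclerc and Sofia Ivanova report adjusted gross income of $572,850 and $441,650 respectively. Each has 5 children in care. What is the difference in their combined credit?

$1,560

Nadia ($572,850): Childcare Subsidy: base = 5 × $1,380 = $6,900. income exceeds $113,800 by $459,050, which is 184 full-or-partial $2,500 increments; reduction = 184 × $30 = $5,520, leaving $1,380. Tuition Credit: $572,850 is at or above $330,900, so the credit is $0. total $1,380 + $0 = $1,380
Sofia ($441,650): Childcare Subsidy: base = 5 × $1,380 = $6,900. income exceeds $113,800 by $327,850, which is 132 full-or-partial $2,500 increments; reduction = 132 × $30 = $3,960, leaving $2,940. Tuition Credit: $441,650 is at or above $330,900, so the credit is $0. total $2,940 + $0 = $2,940
Difference: |$1,380 − $2,940| = $1,560.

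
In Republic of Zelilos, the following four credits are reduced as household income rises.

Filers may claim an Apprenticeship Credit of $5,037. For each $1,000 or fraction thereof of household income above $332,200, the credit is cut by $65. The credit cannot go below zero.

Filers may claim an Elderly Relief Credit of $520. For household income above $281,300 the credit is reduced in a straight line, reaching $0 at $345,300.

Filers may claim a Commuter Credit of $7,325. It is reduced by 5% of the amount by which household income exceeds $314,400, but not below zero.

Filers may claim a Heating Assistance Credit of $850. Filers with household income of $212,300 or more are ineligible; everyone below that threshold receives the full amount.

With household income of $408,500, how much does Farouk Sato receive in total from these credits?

$2,652

Apprenticeship Credit: income exceeds $332,200 by $76,300, which is 77 full-or-partial $1,000 increments; reduction = 77 × $65 = $5,005, leaving $32.
Elderly Relief Credit: $408,500 is at or above $345,300, so the credit is $0.
Commuter Credit: 5% of the $94,100 excess over $314,400 is $4,705; credit = $7,325 − $4,705 = $2,620.
Heating Assistance Credit: $408,500 meets or exceeds the $212,300 cutoff, so the credit is $0.
Total: $32 + $0 + $2,620 + $0 = $2,652.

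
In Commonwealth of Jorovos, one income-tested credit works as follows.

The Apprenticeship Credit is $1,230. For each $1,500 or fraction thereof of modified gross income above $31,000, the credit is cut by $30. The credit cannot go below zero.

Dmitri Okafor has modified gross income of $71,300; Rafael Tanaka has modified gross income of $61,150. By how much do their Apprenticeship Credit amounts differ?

$180

Dmitri ($71,300): Apprenticeship Credit: income exceeds $31,000 by $40,300, which is 27 full-or-partial $1,500 increments; reduction = 27 × $30 = $810, leaving $420.
Rafael ($61,150): Apprenticeship Credit: income exceeds $31,000 by $30,150, which is 21 full-or-partial $1,500 increments; reduction = 21 × $30 = $630, leaving $600.
Difference: |$420 − $600| = $180.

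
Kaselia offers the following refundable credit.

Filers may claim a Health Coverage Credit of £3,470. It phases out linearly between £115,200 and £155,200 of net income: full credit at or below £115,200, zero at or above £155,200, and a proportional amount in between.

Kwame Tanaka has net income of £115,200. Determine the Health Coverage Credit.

£3,470

Health Coverage Credit: £115,200 is at or below the £115,200 threshold, so the full £3,470 applies.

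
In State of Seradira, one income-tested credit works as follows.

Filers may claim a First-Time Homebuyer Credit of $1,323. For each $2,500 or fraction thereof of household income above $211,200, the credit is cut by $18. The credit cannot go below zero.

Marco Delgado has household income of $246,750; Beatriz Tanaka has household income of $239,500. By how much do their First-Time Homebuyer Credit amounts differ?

$54

Marco ($246,750): First-Time Homebuyer Credit: income exceeds $211,200 by $35,550, which is 15 full-or-partial $2,500 increments; reduction = 15 × $18 = $270, leaving $1,053.
Beatriz ($239,500): First-Time Homebuyer Credit: income exceeds $211,200 by $28,300, which is 12 full-or-partial $2,500 increments; reduction = 12 × $18 = $216, leaving $1,107.
Difference: |$1,053 − $1,107| = $54.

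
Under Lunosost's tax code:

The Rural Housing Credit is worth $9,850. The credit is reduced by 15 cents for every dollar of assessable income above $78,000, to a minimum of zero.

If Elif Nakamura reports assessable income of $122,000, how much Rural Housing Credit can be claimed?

$3,250

Rural Housing Credit: 15% of the $44,000 excess over $78,000 is $6,600; credit = $9,850 − $6,600 = $3,250.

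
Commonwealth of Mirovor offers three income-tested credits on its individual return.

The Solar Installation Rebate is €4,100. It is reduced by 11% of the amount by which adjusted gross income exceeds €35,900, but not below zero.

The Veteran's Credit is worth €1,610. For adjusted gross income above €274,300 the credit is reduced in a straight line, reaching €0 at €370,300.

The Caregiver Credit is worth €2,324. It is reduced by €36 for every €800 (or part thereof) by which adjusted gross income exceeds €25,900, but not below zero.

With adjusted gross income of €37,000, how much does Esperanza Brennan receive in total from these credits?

€7,409

Solar Installation Rebate: 11% of the €1,100 excess over €35,900 is €121; credit = €4,100 − €121 = €3,979.
Veteran's Credit: €37,000 is at or below the €274,300 threshold, so the full €1,610 applies.
Caregiver Credit: income exceeds €25,900 by €11,100, which is 14 full-or-partial €800 increments; reduction = 14 × €36 = €504, leaving €1,820.
Total: €3,979 + €1,610 + €1,820 = €7,409.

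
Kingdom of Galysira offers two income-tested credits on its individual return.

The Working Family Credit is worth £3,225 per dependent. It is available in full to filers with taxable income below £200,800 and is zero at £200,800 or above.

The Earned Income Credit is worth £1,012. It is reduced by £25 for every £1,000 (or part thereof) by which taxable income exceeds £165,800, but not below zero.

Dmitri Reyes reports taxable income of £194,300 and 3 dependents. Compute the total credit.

£9,962

Working Family Credit: base = 3 × £3,225 = £9,675. £194,300 is below the £200,800 cutoff, so the full £9,675 applies.
Earned Income Credit: income exceeds £165,800 by £28,500, which is 29 full-or-partial £1,000 increments; reduction = 29 × £25 = £725, leaving £287.
Total: £9,675 + £287 = £9,962.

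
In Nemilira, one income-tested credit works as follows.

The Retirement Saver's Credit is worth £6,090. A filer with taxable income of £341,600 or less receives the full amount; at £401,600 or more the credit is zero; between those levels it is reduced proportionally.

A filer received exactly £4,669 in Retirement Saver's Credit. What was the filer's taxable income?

£4,669 is 4,669/6,090 of the full £6,090, so 1,421/6,090 of the £60,000 range has been used: income = £341,600 + £60,000 × 1,421/6,090 = £355,600.

£355,600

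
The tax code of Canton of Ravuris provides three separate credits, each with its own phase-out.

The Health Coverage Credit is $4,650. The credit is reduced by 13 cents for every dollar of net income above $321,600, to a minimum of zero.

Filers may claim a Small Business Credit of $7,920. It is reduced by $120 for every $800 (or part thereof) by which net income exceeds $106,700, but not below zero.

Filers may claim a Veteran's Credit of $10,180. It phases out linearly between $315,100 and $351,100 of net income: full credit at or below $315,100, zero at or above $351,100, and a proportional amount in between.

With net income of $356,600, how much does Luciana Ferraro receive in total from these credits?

Health Coverage Credit: 13% of the $35,000 excess over $321,600 is $4,550; credit = $4,650 − $4,550 = $100.
Small Business Credit: income exceeds $106,700 by $249,900 → 313 increments × $120 = $37,560 ≥ base, so the credit is $0.
Veteran's Credit: $356,600 is at or above $351,100, so the credit is $0.
Total: $100 + $0 + $0 = $100.

$100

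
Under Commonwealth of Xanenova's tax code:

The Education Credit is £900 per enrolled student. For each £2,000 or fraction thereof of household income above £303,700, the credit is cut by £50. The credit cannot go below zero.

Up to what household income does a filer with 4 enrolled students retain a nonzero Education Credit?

Full credit = 4 × £900 = £3,600.
After 71 increments the reduction is 71 × £50 = £3,550, leaving £50; one more increment wipes it out. Increment 71 ends at excess 71 × £2,000 = £142,000, so the highest qualifying income is £303,700 + £142,000 = £445,700.

£445,700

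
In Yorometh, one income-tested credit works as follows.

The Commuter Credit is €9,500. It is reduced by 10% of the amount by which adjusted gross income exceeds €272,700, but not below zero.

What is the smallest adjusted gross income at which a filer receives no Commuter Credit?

The credit falls by 10% of each euro above €272,700, so it reaches zero when the excess is €9,500 / 10% = €95,000: income = €272,700 + €95,000 = €367,700.

€367,700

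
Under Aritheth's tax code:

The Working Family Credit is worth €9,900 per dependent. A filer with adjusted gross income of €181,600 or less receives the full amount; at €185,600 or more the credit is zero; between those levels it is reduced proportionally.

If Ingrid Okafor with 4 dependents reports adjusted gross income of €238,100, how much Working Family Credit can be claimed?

Working Family Credit: base = 4 × €9,900 = €39,600. €238,100 is at or above €185,600, so the credit is €0.

€0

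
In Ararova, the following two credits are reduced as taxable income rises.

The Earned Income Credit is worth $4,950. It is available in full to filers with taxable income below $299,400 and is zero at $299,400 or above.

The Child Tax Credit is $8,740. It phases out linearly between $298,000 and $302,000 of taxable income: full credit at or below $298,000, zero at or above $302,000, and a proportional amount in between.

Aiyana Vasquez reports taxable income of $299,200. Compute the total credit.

$11,068

Earned Income Credit: $299,200 is below the $299,400 cutoff, so the full $4,950 applies.
Child Tax Credit: $299,200 is $1,200 into a $4,000 phase-out range, leaving 2,800/4,000 of the credit: $8,740 × 2,800/4,000 = $6,118.
Total: $4,950 + $6,118 = $11,068.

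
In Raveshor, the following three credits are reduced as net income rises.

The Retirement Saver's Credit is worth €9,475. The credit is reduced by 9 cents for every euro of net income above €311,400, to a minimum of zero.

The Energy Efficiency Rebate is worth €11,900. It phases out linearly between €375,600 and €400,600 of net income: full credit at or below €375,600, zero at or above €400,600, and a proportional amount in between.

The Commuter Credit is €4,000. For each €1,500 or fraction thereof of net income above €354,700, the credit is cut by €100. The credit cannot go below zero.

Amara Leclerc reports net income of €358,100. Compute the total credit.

Retirement Saver's Credit: 9% of the €46,700 excess over €311,400 is €4,203; credit = €9,475 − €4,203 = €5,272.
Energy Efficiency Rebate: €358,100 is at or below the €375,600 threshold, so the full €11,900 applies.
Commuter Credit: income exceeds €354,700 by €3,400, which is 3 full-or-partial €1,500 increments; reduction = 3 × €100 = €300, leaving €3,700.
Total: €5,272 + €11,900 + €3,700 = €20,872.

€20,872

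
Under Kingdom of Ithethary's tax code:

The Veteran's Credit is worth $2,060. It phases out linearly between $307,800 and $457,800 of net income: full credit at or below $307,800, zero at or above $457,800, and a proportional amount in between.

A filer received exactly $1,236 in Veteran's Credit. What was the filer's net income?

$1,236 is 1,236/2,060 of the full $2,060, so 824/2,060 of the $150,000 range has been used: income = $307,800 + $150,000 × 824/2,060 = $367,800.

$367,800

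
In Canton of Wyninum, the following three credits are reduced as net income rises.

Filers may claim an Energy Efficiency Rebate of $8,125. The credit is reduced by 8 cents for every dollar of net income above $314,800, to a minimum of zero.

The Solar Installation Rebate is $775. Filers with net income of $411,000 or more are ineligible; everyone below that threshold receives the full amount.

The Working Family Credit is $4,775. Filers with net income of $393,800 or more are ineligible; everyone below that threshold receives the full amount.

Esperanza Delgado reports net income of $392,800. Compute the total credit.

Energy Efficiency Rebate: 8% of the $78,000 excess over $314,800 is $6,240; credit = $8,125 − $6,240 = $1,885.
Solar Installation Rebate: $392,800 is below the $411,000 cutoff, so the full $775 applies.
Working Family Credit: $392,800 is below the $393,800 cutoff, so the full $4,775 applies.
Total: $1,885 + $775 + $4,775 = $7,435.

$7,435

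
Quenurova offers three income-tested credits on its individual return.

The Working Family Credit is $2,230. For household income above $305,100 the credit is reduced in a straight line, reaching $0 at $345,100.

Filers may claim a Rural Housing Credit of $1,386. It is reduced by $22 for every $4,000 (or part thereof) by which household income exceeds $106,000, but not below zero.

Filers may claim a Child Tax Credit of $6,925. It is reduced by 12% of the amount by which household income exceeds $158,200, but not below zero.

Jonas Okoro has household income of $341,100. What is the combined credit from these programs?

Working Family Credit: $341,100 is $36,000 into a $40,000 phase-out range, leaving 4,000/40,000 of the credit: $2,230 × 4,000/40,000 = $223.
Rural Housing Credit: income exceeds $106,000 by $235,100, which is 59 full-or-partial $4,000 increments; reduction = 59 × $22 = $1,298, leaving $88.
Child Tax Credit: 12% of the $182,900 excess over $158,200 is $21,948 ≥ base, so the credit is $0.
Total: $223 + $88 + $0 = $311.

$311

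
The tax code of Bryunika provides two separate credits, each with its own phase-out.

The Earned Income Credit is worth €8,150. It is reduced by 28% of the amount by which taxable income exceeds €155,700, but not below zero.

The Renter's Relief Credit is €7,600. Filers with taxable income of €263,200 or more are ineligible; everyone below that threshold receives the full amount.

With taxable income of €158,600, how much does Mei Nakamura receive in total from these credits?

Earned Income Credit: 28% of the €2,900 excess over €155,700 is €812; credit = €8,150 − €812 = €7,338.
Renter's Relief Credit: €158,600 is below the €263,200 cutoff, so the full €7,600 applies.
Total: €7,338 + €7,600 = €14,938.

€14,938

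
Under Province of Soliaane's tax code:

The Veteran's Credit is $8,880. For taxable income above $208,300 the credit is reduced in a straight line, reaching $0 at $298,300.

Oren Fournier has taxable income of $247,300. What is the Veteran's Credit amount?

Veteran's Credit: $247,300 is $39,000 into a $90,000 phase-out range, leaving 51,000/90,000 of the credit: $8,880 × 51,000/90,000 = $5,032.

$5,032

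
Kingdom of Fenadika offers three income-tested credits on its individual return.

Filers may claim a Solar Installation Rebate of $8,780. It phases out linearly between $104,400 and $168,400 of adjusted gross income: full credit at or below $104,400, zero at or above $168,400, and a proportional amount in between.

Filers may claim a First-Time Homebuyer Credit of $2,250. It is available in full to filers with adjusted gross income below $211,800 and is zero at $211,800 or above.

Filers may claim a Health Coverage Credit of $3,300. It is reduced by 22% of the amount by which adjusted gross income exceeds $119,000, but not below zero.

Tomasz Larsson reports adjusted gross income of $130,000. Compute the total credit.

$8,398

Solar Installation Rebate: $130,000 is $25,600 into a $64,000 phase-out range, leaving 38,400/64,000 of the credit: $8,780 × 38,400/64,000 = $5,268.
First-Time Homebuyer Credit: $130,000 is below the $211,800 cutoff, so the full $2,250 applies.
Health Coverage Credit: 22% of the $11,000 excess over $119,000 is $2,420; credit = $3,300 − $2,420 = $880.
Total: $5,268 + $2,250 + $880 = $8,398.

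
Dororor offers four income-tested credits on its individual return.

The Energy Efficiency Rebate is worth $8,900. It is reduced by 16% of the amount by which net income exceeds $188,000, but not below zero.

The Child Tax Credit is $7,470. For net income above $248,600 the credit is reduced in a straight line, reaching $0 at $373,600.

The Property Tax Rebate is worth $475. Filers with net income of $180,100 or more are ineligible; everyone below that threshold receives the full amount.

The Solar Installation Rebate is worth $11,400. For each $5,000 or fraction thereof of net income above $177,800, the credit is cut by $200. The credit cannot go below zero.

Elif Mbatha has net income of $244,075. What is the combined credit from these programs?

$16,070

Energy Efficiency Rebate: 16% of the $56,075 excess over $188,000 is $8,972 ≥ base, so the credit is $0.
Child Tax Credit: $244,075 is at or below the $248,600 threshold, so the full $7,470 applies.
Property Tax Rebate: $244,075 meets or exceeds the $180,100 cutoff, so the credit is $0.
Solar Installation Rebate: income exceeds $177,800 by $66,275, which is 14 full-or-partial $5,000 increments; reduction = 14 × $200 = $2,800, leaving $8,600.
Total: $0 + $7,470 + $0 + $8,600 = $16,070.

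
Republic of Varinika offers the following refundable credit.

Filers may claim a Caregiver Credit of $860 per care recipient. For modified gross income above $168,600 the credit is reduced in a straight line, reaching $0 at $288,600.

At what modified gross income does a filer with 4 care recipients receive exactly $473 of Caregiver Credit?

$272,100

Full credit = 4 × $860 = $3,440.
$473 is 473/3,440 of the full $3,440, so 2,967/3,440 of the $120,000 range has been used: income = $168,600 + $120,000 × 2,967/3,440 = $272,100.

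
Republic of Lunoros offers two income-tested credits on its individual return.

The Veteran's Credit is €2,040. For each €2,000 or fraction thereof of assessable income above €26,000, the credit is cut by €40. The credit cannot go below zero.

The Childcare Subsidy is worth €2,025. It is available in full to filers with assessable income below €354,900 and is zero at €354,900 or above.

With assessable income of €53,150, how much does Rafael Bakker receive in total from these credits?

€3,505

Veteran's Credit: income exceeds €26,000 by €27,150, which is 14 full-or-partial €2,000 increments; reduction = 14 × €40 = €560, leaving €1,480.
Childcare Subsidy: €53,150 is below the €354,900 cutoff, so the full €2,025 applies.
Total: €1,480 + €2,025 = €3,505.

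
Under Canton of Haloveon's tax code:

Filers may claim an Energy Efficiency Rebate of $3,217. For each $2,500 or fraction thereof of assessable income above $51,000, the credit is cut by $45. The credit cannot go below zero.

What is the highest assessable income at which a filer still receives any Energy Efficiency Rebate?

After 71 increments the reduction is 71 × $45 = $3,195, leaving $22; one more increment wipes it out. Increment 71 ends at excess 71 × $2,500 = $177,500, so the highest qualifying income is $51,000 + $177,500 = $228,500.

$228,500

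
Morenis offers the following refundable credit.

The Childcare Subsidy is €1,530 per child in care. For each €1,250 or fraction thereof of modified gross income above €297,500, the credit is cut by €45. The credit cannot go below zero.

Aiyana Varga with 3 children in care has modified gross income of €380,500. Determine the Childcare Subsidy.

€1,575

Childcare Subsidy: base = 3 × €1,530 = €4,590. income exceeds €297,500 by €83,000, which is 67 full-or-partial €1,250 increments; reduction = 67 × €45 = €3,015, leaving €1,575.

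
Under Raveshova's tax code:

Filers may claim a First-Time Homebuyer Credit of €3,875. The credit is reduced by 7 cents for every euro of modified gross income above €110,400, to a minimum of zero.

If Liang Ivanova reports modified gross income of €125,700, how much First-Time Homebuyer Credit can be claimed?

€2,804

First-Time Homebuyer Credit: 7% of the €15,300 excess over €110,400 is €1,071; credit = €3,875 − €1,071 = €2,804.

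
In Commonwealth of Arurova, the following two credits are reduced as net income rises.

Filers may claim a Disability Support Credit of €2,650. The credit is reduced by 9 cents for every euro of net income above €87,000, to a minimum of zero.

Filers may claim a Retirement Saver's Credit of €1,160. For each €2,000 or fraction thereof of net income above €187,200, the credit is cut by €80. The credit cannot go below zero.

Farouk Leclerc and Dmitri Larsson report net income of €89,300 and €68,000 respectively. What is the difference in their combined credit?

€207

Farouk (€89,300): Disability Support Credit: 9% of the €2,300 excess over €87,000 is €207; credit = €2,650 − €207 = €2,443. Retirement Saver's Credit: €89,300 is at or below the €187,200 threshold, so the full €1,160 applies. total €2,443 + €1,160 = €3,603
Dmitri (€68,000): Disability Support Credit: €68,000 is at or below the €87,000 threshold, so the full €2,650 applies. Retirement Saver's Credit: €68,000 is at or below the €187,200 threshold, so the full €1,160 applies. total €2,650 + €1,160 = €3,810
Difference: |€3,603 − €3,810| = €207.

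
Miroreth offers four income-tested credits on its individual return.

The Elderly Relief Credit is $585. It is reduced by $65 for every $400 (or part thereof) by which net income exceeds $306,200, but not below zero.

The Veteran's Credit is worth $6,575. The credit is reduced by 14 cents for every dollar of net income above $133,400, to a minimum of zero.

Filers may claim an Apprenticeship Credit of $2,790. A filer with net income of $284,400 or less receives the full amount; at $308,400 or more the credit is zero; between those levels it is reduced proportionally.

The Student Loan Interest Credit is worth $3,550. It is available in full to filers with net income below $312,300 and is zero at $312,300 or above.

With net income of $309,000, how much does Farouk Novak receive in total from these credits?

$3,680

Elderly Relief Credit: income exceeds $306,200 by $2,800, which is 7 full-or-partial $400 increments; reduction = 7 × $65 = $455, leaving $130.
Veteran's Credit: 14% of the $175,600 excess over $133,400 is $24,584 ≥ base, so the credit is $0.
Apprenticeship Credit: $309,000 is at or above $308,400, so the credit is $0.
Student Loan Interest Credit: $309,000 is below the $312,300 cutoff, so the full $3,550 applies.
Total: $130 + $0 + $0 + $3,550 = $3,680.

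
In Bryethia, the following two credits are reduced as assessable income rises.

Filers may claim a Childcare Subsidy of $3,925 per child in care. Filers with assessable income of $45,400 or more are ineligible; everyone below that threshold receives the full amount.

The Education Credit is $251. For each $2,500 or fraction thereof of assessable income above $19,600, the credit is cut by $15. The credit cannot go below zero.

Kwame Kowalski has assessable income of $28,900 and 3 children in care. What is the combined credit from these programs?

$11,966

Childcare Subsidy: base = 3 × $3,925 = $11,775. $28,900 is below the $45,400 cutoff, so the full $11,775 applies.
Education Credit: income exceeds $19,600 by $9,300, which is 4 full-or-partial $2,500 increments; reduction = 4 × $15 = $60, leaving $191.
Total: $11,775 + $191 = $11,966.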